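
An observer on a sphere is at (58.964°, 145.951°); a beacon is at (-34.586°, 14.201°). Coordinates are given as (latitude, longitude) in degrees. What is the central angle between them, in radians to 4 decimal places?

2.4481 rad

In radians: φ₁ = 1.0291, φ₂ = -0.6036, Δλ = -131.750° = -2.2995 rad.
cos c = sin φ₁ sin φ₂ + cos φ₁ cos φ₂ cos Δλ = (0.8568)(-0.5676) + (0.5156)(0.8233)(-0.6659) = -0.76902,
so c = arccos(-0.76902) = 2.44811 rad.
So the angular separation is 2.4481 rad.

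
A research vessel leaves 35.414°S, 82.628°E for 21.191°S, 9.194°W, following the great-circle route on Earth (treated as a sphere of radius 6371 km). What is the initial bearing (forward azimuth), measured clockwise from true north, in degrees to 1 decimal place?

251.5°

With φ₁ = -0.6181, φ₂ = -0.3699, Δλ = -1.6026 rad, the forward-azimuth formula gives
θ = atan2( sin Δλ cos φ₂ , cos φ₁ sin φ₂ − sin φ₁ cos φ₂ cos Δλ ) = atan2(-0.9319, -0.3118) = -108.50°.
Adding 360° brings this into [0°, 360°): 251.5°.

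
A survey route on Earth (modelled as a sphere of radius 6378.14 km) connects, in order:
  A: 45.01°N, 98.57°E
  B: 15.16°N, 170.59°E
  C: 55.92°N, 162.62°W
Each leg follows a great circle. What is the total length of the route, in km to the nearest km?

12503 km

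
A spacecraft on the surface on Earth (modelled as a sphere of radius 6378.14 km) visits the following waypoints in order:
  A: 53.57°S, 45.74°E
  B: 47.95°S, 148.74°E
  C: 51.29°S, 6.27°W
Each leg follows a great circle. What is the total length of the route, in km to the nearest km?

15356 km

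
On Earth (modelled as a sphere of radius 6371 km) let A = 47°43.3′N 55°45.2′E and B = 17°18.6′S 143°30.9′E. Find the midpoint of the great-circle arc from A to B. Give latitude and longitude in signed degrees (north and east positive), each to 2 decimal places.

20.40°, 109.09°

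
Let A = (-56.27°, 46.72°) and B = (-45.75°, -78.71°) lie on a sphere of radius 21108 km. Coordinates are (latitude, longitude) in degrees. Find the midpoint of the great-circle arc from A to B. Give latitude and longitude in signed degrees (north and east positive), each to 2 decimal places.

The central angle between A and B is δ = 1.1906 rad.
With f = 0.5, the slerp weights are sin((1−f)δ)/sin δ = 0.6039 and sin(fδ)/sin δ = 0.6039.
Weighted sum of the unit vectors: (0.6039)·(0.3807,0.4043,-0.8317) + (0.6039)·(0.1366,-0.6843,-0.7163) = (0.3124, -0.1691, -0.9348).
Converting back: φ = atan2(z, √(x²+y²)) = -69.19°, λ = atan2(y, x) = -28.43°.

-69.19°, -28.43°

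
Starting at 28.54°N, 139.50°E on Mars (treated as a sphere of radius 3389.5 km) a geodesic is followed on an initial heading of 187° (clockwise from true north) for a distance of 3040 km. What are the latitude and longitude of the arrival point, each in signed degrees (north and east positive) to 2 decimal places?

-22.53°, 133.58°

Angular distance δ = d/R = 3040/3389.5 = 0.89689 rad; initial bearing θ = 3.2638 rad.
sin φ₂ = sin φ₁ cos δ + cos φ₁ sin δ cos θ = (0.4778)(0.6240) + (0.8785)(0.7814)(-0.9925) = -0.3832, so φ₂ = -22.53°.
Δλ = atan2(sin θ sin δ cos φ₁, cos δ − sin φ₁ sin φ₂) = atan2(-0.0837, 0.8071) = -5.917°.
λ₂ = 139.500° − 5.917° = 133.58°.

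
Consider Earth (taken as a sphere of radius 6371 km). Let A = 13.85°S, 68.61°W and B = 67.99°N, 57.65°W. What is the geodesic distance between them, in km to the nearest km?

9143 km

With latitudes φ₁ = -13.850°, φ₂ = 67.990° and longitude difference Δλ = 10.960°:
cos c = sin φ₁ sin φ₂ + cos φ₁ cos φ₂ cos Δλ = (-0.2394)(0.9271) + (0.9709)(0.3748)(0.9818) = 0.13530,
so c = arccos(0.13530) = 1.43508 rad.
Distance = R·c = 6371 × 1.4351 ≈ 9143 km.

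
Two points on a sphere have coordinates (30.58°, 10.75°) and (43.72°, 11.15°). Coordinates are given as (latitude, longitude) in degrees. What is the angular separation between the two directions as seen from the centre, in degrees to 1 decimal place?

13.1°

Let φ₁ = 0.5337 rad, φ₂ = 0.7631 rad, and Δλ = 0.0070 rad.
Haversine: a = sin²(Δφ/2) + cos φ₁ cos φ₂ sin²(Δλ/2) = 0.0131 + (0.8609)(0.7227)(0.0000) = 0.01310.
Central angle c = 2·arcsin(√a) = 0.22940 rad.
So the angular separation is 13.1°.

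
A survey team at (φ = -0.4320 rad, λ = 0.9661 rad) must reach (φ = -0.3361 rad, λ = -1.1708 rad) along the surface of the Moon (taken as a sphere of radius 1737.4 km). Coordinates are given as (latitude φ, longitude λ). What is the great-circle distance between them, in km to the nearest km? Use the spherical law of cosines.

3298 km

In radians: φ₁ = -0.4320, φ₂ = -0.3361, Δλ = -122.435° = -2.1369 rad.
cos c = sin φ₁ sin φ₂ + cos φ₁ cos φ₂ cos Δλ = (-0.4187)(-0.3298) + (0.9081)(0.9440)(-0.5363) = -0.32173,
so c = arccos(-0.32173) = 1.89836 rad.
Distance = R·c = 1737.4 × 1.8984 ≈ 3298 km.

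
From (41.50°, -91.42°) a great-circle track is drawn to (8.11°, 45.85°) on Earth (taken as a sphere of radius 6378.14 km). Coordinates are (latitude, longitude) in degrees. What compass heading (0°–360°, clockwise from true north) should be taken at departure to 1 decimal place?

With φ₁ = 0.7243, φ₂ = 0.1415, Δλ = 2.3958 rad, the forward-azimuth formula gives
θ = atan2( sin Δλ cos φ₂ , cos φ₁ sin φ₂ − sin φ₁ cos φ₂ cos Δλ ) = atan2(0.6718, 0.5875) = 48.83°.
So the initial bearing is 48.8°.

48.8°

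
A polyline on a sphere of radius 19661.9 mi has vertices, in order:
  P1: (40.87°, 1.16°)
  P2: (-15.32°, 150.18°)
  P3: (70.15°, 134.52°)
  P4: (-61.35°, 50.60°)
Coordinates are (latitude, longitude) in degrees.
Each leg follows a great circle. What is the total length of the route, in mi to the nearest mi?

Leg P1→P2: central angle 2.4950 rad, distance 49057.3 mi.
Leg P2→P3: central angle 1.5039 rad, distance 29570.0 mi.
Leg P3→P4: central angle 2.5119 rad, distance 49387.8 mi.
Total: 49057.3 + 29570.0 + 49387.8 ≈ 128015 mi.

128015 mi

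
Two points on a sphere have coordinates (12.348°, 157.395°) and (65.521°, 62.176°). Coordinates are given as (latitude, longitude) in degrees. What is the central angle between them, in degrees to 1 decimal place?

80.9°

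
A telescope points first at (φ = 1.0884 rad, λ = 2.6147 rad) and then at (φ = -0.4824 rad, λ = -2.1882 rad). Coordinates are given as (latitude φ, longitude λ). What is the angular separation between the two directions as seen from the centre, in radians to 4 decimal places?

1.9539 rad

With latitudes φ₁ = 62.361°, φ₂ = -27.639° and longitude difference Δλ = 84.814°:
Haversine: a = sin²(Δφ/2) + cos φ₁ cos φ₂ sin²(Δλ/2) = 0.5000 + (0.4639)(0.8859)(0.4548) = 0.68691.
Central angle c = 2·arcsin(√a) = 1.95392 rad.
So the angular separation is 1.9539 rad.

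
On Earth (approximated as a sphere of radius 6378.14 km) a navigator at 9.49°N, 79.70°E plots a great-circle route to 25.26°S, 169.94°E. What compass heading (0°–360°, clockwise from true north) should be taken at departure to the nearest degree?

With φ₁ = 0.1656, φ₂ = -0.4409, Δλ = 1.5750 rad, the forward-azimuth formula gives
θ = atan2( sin Δλ cos φ₂ , cos φ₁ sin φ₂ − sin φ₁ cos φ₂ cos Δλ ) = atan2(0.9044, -0.4203) = 114.92°.
So the initial bearing is 115°.

115°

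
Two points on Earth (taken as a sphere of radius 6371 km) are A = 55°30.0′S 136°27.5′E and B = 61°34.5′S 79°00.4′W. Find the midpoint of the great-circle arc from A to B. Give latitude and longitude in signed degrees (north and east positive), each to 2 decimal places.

The central angle between A and B is δ = 1.0412 rad.
With f = 0.5, the slerp weights are sin((1−f)δ)/sin δ = 0.5764 and sin(fδ)/sin δ = 0.5764.
Weighted sum of the unit vectors: (0.5764)·(-0.4106,0.3902,-0.8241) + (0.5764)·(0.0908,-0.4673,-0.8794) = (-0.1843, -0.0444, -0.9819).
Converting back: φ = atan2(z, √(x²+y²)) = -79.07°, λ = atan2(y, x) = -166.45°.

-79.07°, -166.45°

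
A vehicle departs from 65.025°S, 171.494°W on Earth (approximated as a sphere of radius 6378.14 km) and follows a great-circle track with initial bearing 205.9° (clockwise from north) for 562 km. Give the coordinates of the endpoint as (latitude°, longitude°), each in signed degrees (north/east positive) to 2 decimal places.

-69.46°, -177.78°

Angular distance δ = d/R = 562/6378.14 = 0.08811 rad; initial bearing θ = 3.5936 rad.
sin φ₂ = sin φ₁ cos δ + cos φ₁ sin δ cos θ = (-0.9065)(0.9961) + (0.4222)(0.0880)(-0.8996) = -0.9364, so φ₂ = -69.46°.
Δλ = atan2(sin θ sin δ cos φ₁, cos δ − sin φ₁ sin φ₂) = atan2(-0.0162, 0.1473) = -6.288°.
λ₂ = -171.494° − 6.288° = -177.78°.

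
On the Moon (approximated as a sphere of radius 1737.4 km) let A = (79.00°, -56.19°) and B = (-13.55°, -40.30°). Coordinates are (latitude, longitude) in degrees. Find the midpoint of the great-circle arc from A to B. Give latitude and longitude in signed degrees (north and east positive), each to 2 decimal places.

The central angle between A and B is δ = 1.6224 rad.
With f = 0.5, the slerp weights are sin((1−f)δ)/sin δ = 0.7261 and sin(fδ)/sin δ = 0.7261.
Weighted sum of the unit vectors: (0.7261)·(0.1062,-0.1585,0.9816) + (0.7261)·(0.7414,-0.6288,-0.2343) = (0.6154, -0.5717, 0.5426).
Converting back: φ = atan2(z, √(x²+y²)) = 32.86°, λ = atan2(y, x) = -42.89°.

32.86°, -42.89°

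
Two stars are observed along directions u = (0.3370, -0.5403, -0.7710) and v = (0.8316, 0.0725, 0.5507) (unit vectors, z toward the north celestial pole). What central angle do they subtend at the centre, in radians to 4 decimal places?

u·v = -0.1835; |u| = 1.0000, |v| = 1.0000.
cos θ = (u·v)/(|u||v|) = -0.1835, so θ = 1.7554 rad.

1.7554 rad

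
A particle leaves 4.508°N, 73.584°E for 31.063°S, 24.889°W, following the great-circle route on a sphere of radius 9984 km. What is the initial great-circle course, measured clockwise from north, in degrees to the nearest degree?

239°

Δλ = -98.473° = -1.7187 rad.
y = sin Δλ · cos φ₂ = (-0.9891)(0.8566) = -0.8473
x = cos φ₁ sin φ₂ − sin φ₁ cos φ₂ cos Δλ = (0.9969)(-0.5160) − (0.0786)(0.8566)(-0.1473) = -0.5045
θ = atan2(y, x) = -120.77°; adding 360° gives 239°.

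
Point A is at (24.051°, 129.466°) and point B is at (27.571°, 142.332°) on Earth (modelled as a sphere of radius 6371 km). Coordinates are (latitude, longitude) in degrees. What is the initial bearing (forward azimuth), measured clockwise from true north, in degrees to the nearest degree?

70°

Δλ = 12.866° = 0.2246 rad.
y = sin Δλ · cos φ₂ = (0.2227)(0.8864) = 0.1974
x = cos φ₁ sin φ₂ − sin φ₁ cos φ₂ cos Δλ = (0.9132)(0.4628) − (0.4075)(0.8864)(0.9749) = 0.0705
θ = atan2(y, x) = 70.35°, so the bearing is 70°.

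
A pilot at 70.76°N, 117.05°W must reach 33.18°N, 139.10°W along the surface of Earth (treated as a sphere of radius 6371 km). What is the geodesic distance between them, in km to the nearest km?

4385 km

With latitudes φ₁ = 70.760°, φ₂ = 33.180° and longitude difference Δλ = -22.050°:
cos c = sin φ₁ sin φ₂ + cos φ₁ cos φ₂ cos Δλ = (0.9441)(0.5473) + (0.3295)(0.8370)(0.9269) = 0.77233,
so c = arccos(0.77233) = 0.68830 rad.
Distance = R·c = 6371 × 0.6883 ≈ 4385 km.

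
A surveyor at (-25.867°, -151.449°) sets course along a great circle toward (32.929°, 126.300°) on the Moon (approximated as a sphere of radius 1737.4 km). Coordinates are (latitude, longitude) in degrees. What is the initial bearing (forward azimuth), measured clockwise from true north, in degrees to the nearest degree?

303°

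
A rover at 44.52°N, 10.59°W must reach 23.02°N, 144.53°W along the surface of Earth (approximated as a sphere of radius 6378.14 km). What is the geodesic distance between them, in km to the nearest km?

Let φ₁ = 0.7770 rad, φ₂ = 0.4018 rad, and Δλ = -2.3377 rad.
Haversine: a = sin²(Δφ/2) + cos φ₁ cos φ₂ sin²(Δλ/2) = 0.0348 + (0.7130)(0.9204)(0.8470) = 0.59059.
Central angle c = 2·arcsin(√a) = 1.75297 rad.
Distance = R·c = 6378.14 × 1.7530 ≈ 11181 km.

11181 km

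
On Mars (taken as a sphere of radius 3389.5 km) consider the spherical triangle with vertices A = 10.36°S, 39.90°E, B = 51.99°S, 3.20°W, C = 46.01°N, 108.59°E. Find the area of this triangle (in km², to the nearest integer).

Side lengths (central angles): a = 2.3827, b = 1.4516, c = 0.9472 rad; semiperimeter s = 2.3908.
By l'Huilier's theorem, tan(E/4) = √[tan(s/2) tan((s−a)/2) tan((s−b)/2) tan((s−c)/2)], giving spherical excess E = 0.2691 rad.
Area = E·R² = 0.2691 × (3389.5)² ≈ 3091725 km².

3091725 km²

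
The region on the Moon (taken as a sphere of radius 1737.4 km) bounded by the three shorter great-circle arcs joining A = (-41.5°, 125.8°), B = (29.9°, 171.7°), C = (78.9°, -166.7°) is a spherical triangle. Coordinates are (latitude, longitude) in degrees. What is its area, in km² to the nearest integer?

1755638 km²

Side lengths (central angles): a = 0.8706, b = 2.2081, c = 1.4490 rad; semiperimeter s = 2.2639.
By l'Huilier's theorem, tan(E/4) = √[tan(s/2) tan((s−a)/2) tan((s−b)/2) tan((s−c)/2)], giving spherical excess E = 0.5816 rad.
Area = E·R² = 0.5816 × (1737.4)² ≈ 1755638 km².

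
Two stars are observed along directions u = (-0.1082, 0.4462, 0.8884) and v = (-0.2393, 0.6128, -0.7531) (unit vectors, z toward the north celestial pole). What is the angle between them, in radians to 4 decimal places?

u·v = -0.3697; |u| = 1.0000, |v| = 1.0000.
cos θ = (u·v)/(|u||v|) = -0.3697, so θ = 1.9495 rad.

1.9495 rad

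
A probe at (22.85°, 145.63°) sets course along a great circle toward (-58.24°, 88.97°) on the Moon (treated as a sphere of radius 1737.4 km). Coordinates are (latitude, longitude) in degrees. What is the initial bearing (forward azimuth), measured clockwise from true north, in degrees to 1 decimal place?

With φ₁ = 0.3988, φ₂ = -1.0165, Δλ = -0.9889 rad, the forward-azimuth formula gives
θ = atan2( sin Δλ cos φ₂ , cos φ₁ sin φ₂ − sin φ₁ cos φ₂ cos Δλ ) = atan2(-0.4397, -0.8959) = -153.86°.
Adding 360° brings this into [0°, 360°): 206.1°.

206.1°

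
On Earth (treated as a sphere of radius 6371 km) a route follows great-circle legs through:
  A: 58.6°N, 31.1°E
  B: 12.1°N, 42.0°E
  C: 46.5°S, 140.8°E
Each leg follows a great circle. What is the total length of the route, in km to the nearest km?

Leg A→B: central angle 0.8242 rad, distance 5250.8 km.
Leg B→C: central angle 1.8287 rad, distance 11650.4 km.
Total: 5250.8 + 11650.4 ≈ 16901 km.

16901 km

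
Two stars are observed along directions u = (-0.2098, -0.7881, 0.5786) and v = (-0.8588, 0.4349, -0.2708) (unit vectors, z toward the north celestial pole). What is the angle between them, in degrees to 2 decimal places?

108.62°

u·v = -0.3193; |u| = 0.9999, |v| = 1.0000.
cos θ = (u·v)/(|u||v|) = -0.3193, so θ = 108.62°.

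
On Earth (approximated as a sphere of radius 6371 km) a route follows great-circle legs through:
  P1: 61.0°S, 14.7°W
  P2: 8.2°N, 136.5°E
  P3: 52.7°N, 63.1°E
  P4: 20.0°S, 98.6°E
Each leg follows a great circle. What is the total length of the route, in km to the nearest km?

Leg P1→P2: central angle 2.1475 rad, distance 13681.6 km.
Leg P2→P3: central angle 1.2820 rad, distance 8167.5 km.
Leg P3→P4: central angle 1.3781 rad, distance 8779.8 km.
Total: 13681.6 + 8167.5 + 8779.8 ≈ 30629 km.

30629 km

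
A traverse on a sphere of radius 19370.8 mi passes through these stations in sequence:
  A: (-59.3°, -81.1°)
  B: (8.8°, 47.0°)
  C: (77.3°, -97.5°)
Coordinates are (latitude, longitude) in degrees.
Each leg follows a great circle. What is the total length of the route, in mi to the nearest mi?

Leg A→B: central angle 2.0296 rad, distance 39314.6 mi.
Leg B→C: central angle 1.5984 rad, distance 30962.9 mi.
Total: 39314.6 + 30962.9 ≈ 70278 mi.

70278 mi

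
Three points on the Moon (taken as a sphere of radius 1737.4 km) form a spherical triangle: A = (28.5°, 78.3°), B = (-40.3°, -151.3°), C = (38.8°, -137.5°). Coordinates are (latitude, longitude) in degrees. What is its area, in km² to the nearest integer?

Side lengths (central angles): a = 1.3980, b = 1.8302, c = 2.4084 rad; semiperimeter s = 2.8183.
By l'Huilier's theorem, tan(E/4) = √[tan(s/2) tan((s−a)/2) tan((s−b)/2) tan((s−c)/2)], giving spherical excess E = 2.6204 rad.
Area = E·R² = 2.6204 × (1737.4)² ≈ 7909934 km².

7909934 km²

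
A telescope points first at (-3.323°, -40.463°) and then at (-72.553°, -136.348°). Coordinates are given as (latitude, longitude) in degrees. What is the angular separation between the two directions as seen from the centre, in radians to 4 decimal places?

1.5462 rad

With latitudes φ₁ = -3.323°, φ₂ = -72.553° and longitude difference Δλ = -95.885°:
cos c = sin φ₁ sin φ₂ + cos φ₁ cos φ₂ cos Δλ = (-0.0580)(-0.9540) + (0.9983)(0.2998)(-0.1025) = 0.02461,
so c = arccos(0.02461) = 1.54619 rad.
So the angular separation is 1.5462 rad.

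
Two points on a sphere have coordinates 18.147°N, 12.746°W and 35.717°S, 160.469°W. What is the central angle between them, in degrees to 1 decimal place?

With latitudes φ₁ = 18.147°, φ₂ = -35.717° and longitude difference Δλ = -147.723°:
cos c = sin φ₁ sin φ₂ + cos φ₁ cos φ₂ cos Δλ = (0.3115)(-0.5838) + (0.9503)(0.8119)(-0.8455) = -0.83413,
so c = arccos(-0.83413) = 2.55735 rad.
So the angular separation is 146.5°.

146.5°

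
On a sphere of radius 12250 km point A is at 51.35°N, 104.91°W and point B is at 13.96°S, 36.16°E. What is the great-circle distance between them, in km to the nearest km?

28071 km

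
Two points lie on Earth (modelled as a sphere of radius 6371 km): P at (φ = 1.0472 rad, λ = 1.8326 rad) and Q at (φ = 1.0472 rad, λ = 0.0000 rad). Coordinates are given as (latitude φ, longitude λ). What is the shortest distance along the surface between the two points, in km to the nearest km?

5197 km

In radians: φ₁ = 1.0472, φ₂ = 1.0472, Δλ = -105.000° = -1.8326 rad.
Haversine: a = sin²(Δφ/2) + cos φ₁ cos φ₂ sin²(Δλ/2) = 0.0000 + (0.5000)(0.5000)(0.6294) = 0.15735.
Central angle c = 2·arcsin(√a) = 0.81579 rad.
Distance = R·c = 6371 × 0.8158 ≈ 5197 km.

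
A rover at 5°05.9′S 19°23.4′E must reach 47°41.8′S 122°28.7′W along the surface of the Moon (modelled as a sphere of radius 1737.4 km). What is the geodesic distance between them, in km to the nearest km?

Let φ₁ = -0.0890 rad, φ₂ = -0.8325 rad, and Δλ = -2.4761 rad.
cos c = sin φ₁ sin φ₂ + cos φ₁ cos φ₂ cos Δλ = (-0.0889)(-0.7396) + (0.9960)(0.6731)(-0.7866) = -0.46160,
so c = arccos(-0.46160) = 2.05060 rad.
Distance = R·c = 1737.4 × 2.0506 ≈ 3563 km.

3563 km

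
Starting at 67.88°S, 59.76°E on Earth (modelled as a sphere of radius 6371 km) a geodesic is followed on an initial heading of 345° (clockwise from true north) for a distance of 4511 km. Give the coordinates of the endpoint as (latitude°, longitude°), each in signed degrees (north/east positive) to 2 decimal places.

-27.85°, 48.79°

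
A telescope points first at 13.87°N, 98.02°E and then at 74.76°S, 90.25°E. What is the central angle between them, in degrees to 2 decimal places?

Let φ₁ = 0.2421 rad, φ₂ = -1.3048 rad, and Δλ = -0.1356 rad.
Haversine: a = sin²(Δφ/2) + cos φ₁ cos φ₂ sin²(Δλ/2) = 0.4880 + (0.9708)(0.2629)(0.0046) = 0.48922.
Central angle c = 2·arcsin(√a) = 1.54923 rad.
So the angular separation is 88.76°.

88.76°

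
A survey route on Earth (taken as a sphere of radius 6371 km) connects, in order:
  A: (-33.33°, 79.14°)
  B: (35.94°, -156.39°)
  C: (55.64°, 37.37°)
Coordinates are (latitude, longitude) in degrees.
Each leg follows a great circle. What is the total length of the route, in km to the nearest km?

Leg A→B: central angle 2.3537 rad, distance 14995.6 km.
Leg B→C: central angle 1.5301 rad, distance 9748.3 km.
Total: 14995.6 + 9748.3 ≈ 24744 km.

24744 km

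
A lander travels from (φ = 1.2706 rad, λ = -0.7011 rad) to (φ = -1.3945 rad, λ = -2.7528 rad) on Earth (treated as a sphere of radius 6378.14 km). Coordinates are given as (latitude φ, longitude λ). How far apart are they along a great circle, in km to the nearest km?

In radians: φ₁ = 1.2706, φ₂ = -1.3945, Δλ = -117.554° = -2.0517 rad.
cos c = sin φ₁ sin φ₂ + cos φ₁ cos φ₂ cos Δλ = (0.9553)(-0.9845) + (0.2957)(0.1754)(-0.4626) = -0.96446,
so c = arccos(-0.96446) = 2.87420 rad.
Distance = R·c = 6378.14 × 2.8742 ≈ 18332 km.

18332 km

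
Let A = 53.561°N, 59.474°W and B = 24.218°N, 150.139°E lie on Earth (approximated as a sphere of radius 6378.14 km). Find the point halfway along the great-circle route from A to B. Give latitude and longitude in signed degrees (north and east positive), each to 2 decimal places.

67.93°, -173.29°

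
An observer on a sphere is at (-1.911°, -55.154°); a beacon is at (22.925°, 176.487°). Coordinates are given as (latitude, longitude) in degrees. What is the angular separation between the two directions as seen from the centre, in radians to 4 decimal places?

2.1947 rad

Let φ₁ = -0.0334 rad, φ₂ = 0.4001 rad, and Δλ = -2.2403 rad.
cos c = sin φ₁ sin φ₂ + cos φ₁ cos φ₂ cos Δλ = (-0.0333)(0.3895) + (0.9994)(0.9210)(-0.6206) = -0.58424,
so c = arccos(-0.58424) = 2.19474 rad.
So the angular separation is 2.1947 rad.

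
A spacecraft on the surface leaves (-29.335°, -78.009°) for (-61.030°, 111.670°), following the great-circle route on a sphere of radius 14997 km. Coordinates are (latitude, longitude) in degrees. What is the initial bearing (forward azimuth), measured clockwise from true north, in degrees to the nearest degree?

With φ₁ = -0.5120, φ₂ = -1.0652, Δλ = -2.9727 rad, the forward-azimuth formula gives
θ = atan2( sin Δλ cos φ₂ , cos φ₁ sin φ₂ − sin φ₁ cos φ₂ cos Δλ ) = atan2(-0.0814, -0.9966) = -175.33°.
Adding 360° brings this into [0°, 360°): 185°.

185°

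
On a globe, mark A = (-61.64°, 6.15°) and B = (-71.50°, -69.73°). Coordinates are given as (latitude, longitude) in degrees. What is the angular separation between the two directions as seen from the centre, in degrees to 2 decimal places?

29.39°

Let φ₁ = -1.0758 rad, φ₂ = -1.2479 rad, and Δλ = -1.3244 rad.
Haversine: a = sin²(Δφ/2) + cos φ₁ cos φ₂ sin²(Δλ/2) = 0.0074 + (0.4750)(0.3173)(0.3780) = 0.06436.
Central angle c = 2·arcsin(√a) = 0.51300 rad.
So the angular separation is 29.39°.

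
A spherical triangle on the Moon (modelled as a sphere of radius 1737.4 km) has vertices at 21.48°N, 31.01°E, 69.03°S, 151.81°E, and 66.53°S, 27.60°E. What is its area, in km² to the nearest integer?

Side lengths (central angles): a = 0.6819, b = 1.5367, c = 2.1088 rad; semiperimeter s = 2.1637.
By l'Huilier's theorem, tan(E/4) = √[tan(s/2) tan((s−a)/2) tan((s−b)/2) tan((s−c)/2)], giving spherical excess E = 0.4923 rad.
Area = E·R² = 0.4923 × (1737.4)² ≈ 1486109 km².

1486109 km²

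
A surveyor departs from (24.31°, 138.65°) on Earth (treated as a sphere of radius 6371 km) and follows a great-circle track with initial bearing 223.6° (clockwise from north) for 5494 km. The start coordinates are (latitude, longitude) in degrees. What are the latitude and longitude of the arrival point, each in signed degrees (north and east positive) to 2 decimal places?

-13.49°, 106.07°

Angular distance δ = d/R = 5494/6371 = 0.86235 rad; initial bearing θ = 3.9026 rad.
sin φ₂ = sin φ₁ cos δ + cos φ₁ sin δ cos θ = (0.4117)(0.6507) + (0.9113)(0.7594)(-0.7242) = -0.2333, so φ₂ = -13.49°.
Δλ = atan2(sin θ sin δ cos φ₁, cos δ − sin φ₁ sin φ₂) = atan2(-0.4772, 0.7467) = -32.584°.
λ₂ = 138.650° − 32.584° = 106.07°.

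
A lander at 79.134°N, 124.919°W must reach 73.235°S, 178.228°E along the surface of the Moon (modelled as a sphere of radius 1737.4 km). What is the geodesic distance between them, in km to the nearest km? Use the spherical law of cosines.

4718 km

Let φ₁ = 1.3811 rad, φ₂ = -1.2782 rad, and Δλ = -0.9923 rad.
cos c = sin φ₁ sin φ₂ + cos φ₁ cos φ₂ cos Δλ = (0.9821)(-0.9575) + (0.1885)(0.2884)(0.5468) = -0.91060,
so c = arccos(-0.91060) = 2.71552 rad.
Distance = R·c = 1737.4 × 2.7155 ≈ 4718 km.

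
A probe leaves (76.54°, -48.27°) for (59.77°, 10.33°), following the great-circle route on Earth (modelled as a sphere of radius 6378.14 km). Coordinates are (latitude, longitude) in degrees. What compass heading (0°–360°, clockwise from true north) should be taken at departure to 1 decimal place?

97.2°

With φ₁ = 1.3359, φ₂ = 1.0432, Δλ = 1.0228 rad, the forward-azimuth formula gives
θ = atan2( sin Δλ cos φ₂ , cos φ₁ sin φ₂ − sin φ₁ cos φ₂ cos Δλ ) = atan2(0.4297, -0.0540) = 97.16°.
So the initial bearing is 97.2°.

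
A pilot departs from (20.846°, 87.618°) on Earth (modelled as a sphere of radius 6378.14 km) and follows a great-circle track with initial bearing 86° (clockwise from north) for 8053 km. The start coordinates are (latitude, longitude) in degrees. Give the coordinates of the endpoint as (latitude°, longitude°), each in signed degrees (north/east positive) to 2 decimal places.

9.79°, 162.33°

Angular distance δ = d/R = 8053/6378.14 = 1.26259 rad; initial bearing θ = 1.5010 rad.
sin φ₂ = sin φ₁ cos δ + cos φ₁ sin δ cos θ = (0.3559)(0.3033) + (0.9345)(0.9529)(0.0698) = 0.1701, so φ₂ = 9.79°.
Δλ = atan2(sin θ sin δ cos φ₁, cos δ − sin φ₁ sin φ₂) = atan2(0.8883, 0.2428) = 74.712°.
λ₂ = 87.618° + 74.712° = 162.33°.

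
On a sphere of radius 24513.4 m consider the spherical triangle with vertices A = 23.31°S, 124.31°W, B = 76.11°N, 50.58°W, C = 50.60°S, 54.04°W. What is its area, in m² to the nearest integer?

Side lengths (central angles): a = 2.2119, b = 1.0442, c = 1.8990 rad; semiperimeter s = 2.5776.
By l'Huilier's theorem, tan(E/4) = √[tan(s/2) tan((s−a)/2) tan((s−b)/2) tan((s−c)/2)], giving spherical excess E = 1.7436 rad.
Area = E·R² = 1.7436 × (24513.4)² ≈ 1047733235 m².

1047733235 m²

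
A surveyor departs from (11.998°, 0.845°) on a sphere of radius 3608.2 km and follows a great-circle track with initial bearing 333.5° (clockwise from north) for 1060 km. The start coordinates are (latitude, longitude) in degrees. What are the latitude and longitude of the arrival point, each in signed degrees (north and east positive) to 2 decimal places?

26.90°, -7.49°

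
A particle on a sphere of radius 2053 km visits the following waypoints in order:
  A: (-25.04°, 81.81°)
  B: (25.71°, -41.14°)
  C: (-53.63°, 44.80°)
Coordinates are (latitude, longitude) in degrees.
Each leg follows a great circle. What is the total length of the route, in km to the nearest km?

8493 km

Leg A→B: central angle 2.2493 rad, distance 4617.8 km.
Leg B→C: central angle 1.8875 rad, distance 3875.1 km.
Total: 4617.8 + 3875.1 ≈ 8493 km.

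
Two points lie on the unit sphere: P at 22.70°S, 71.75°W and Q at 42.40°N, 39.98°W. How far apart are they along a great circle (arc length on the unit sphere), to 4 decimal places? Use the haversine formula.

Let φ₁ = -0.3962 rad, φ₂ = 0.7400 rad, and Δλ = 0.5545 rad.
Haversine: a = sin²(Δφ/2) + cos φ₁ cos φ₂ sin²(Δλ/2) = 0.2895 + (0.9225)(0.7385)(0.0749) = 0.34052.
Central angle c = 2·arcsin(√a) = 1.24616 rad.
On the unit sphere the arc length equals the central angle: 1.2462.

1.2462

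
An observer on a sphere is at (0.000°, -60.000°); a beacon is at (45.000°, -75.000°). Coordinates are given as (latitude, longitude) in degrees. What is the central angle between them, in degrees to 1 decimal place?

46.9°

With latitudes φ₁ = 0.000°, φ₂ = 45.000° and longitude difference Δλ = -15.000°:
Haversine: a = sin²(Δφ/2) + cos φ₁ cos φ₂ sin²(Δλ/2) = 0.1464 + (1.0000)(0.7071)(0.0170) = 0.15849.
Central angle c = 2·arcsin(√a) = 0.81892 rad.
So the angular separation is 46.9°.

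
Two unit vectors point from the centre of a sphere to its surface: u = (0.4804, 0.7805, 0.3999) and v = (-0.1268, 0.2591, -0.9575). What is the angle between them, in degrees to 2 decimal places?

u·v = -0.2416; |u| = 0.9999, |v| = 1.0000.
cos θ = (u·v)/(|u||v|) = -0.2416, so θ = 103.98°.

103.98°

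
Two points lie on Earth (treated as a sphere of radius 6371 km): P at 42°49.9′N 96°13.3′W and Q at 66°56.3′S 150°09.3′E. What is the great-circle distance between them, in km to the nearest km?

15321 km

With latitudes φ₁ = 42.832°, φ₂ = -66.938° and longitude difference Δλ = -113.623°:
Haversine: a = sin²(Δφ/2) + cos φ₁ cos φ₂ sin²(Δλ/2) = 0.6691 + (0.7334)(0.3917)(0.7004) = 0.87032.
Central angle c = 2·arcsin(√a) = 2.40481 rad.
Distance = R·c = 6371 × 2.4048 ≈ 15321 km.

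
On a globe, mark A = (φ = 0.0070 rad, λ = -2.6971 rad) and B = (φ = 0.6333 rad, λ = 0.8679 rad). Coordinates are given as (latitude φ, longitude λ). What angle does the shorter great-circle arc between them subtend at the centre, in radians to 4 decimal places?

2.3902 rad

With latitudes φ₁ = 0.401°, φ₂ = 36.285° and longitude difference Δλ = -155.741°:
cos c = sin φ₁ sin φ₂ + cos φ₁ cos φ₂ cos Δλ = (0.0070)(0.5918) + (1.0000)(0.8061)(-0.9117) = -0.73074,
so c = arccos(-0.73074) = 2.39020 rad.
So the angular separation is 2.3902 rad.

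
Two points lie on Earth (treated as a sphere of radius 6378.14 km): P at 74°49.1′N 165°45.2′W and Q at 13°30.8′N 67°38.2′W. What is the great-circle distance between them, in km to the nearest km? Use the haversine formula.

8802 km

With latitudes φ₁ = 74.818°, φ₂ = 13.513° and longitude difference Δλ = 98.117°:
Haversine: a = sin²(Δφ/2) + cos φ₁ cos φ₂ sin²(Δλ/2) = 0.2599 + (0.2619)(0.9723)(0.5706) = 0.40522.
Central angle c = 2·arcsin(√a) = 1.38008 rad.
Distance = R·c = 6378.14 × 1.3801 ≈ 8802 km.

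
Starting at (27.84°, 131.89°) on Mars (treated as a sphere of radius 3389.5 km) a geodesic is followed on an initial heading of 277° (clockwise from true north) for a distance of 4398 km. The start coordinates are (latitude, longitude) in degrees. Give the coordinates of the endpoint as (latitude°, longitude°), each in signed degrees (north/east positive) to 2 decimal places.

13.29°, 52.78°

Angular distance δ = d/R = 4398/3389.5 = 1.29754 rad; initial bearing θ = 4.8346 rad.
sin φ₂ = sin φ₁ cos δ + cos φ₁ sin δ cos θ = (0.4670)(0.2699) + (0.8843)(0.9629)(0.1219) = 0.2298, so φ₂ = 13.29°.
Δλ = atan2(sin θ sin δ cos φ₁, cos δ − sin φ₁ sin φ₂) = atan2(-0.8451, 0.1626) = -79.112°.
λ₂ = 131.890° − 79.112° = 52.78°.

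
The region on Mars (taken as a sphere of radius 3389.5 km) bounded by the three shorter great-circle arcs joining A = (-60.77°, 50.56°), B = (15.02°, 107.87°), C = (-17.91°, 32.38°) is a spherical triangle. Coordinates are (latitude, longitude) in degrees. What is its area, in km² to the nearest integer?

Side lengths (central angles): a = 1.4197, b = 0.7815, c = 1.5422 rad; semiperimeter s = 1.8717.
By l'Huilier's theorem, tan(E/4) = √[tan(s/2) tan((s−a)/2) tan((s−b)/2) tan((s−c)/2)], giving spherical excess E = 0.7023 rad.
Area = E·R² = 0.7023 × (3389.5)² ≈ 8067953 km².

8067953 km²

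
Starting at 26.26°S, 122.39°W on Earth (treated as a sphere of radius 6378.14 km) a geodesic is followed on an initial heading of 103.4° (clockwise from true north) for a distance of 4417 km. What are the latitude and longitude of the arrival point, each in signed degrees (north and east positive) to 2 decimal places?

Angular distance δ = d/R = 4417/6378.14 = 0.69252 rad; initial bearing θ = 1.8047 rad.
sin φ₂ = sin φ₁ cos δ + cos φ₁ sin δ cos θ = (-0.4424)(0.7696) + (0.8968)(0.6385)(-0.2317) = -0.4732, so φ₂ = -28.24°.
Δλ = atan2(sin θ sin δ cos φ₁, cos δ − sin φ₁ sin φ₂) = atan2(0.5570, 0.5603) = 44.832°.
λ₂ = -122.390° + 44.832° = -77.56°.

-28.24°, -77.56°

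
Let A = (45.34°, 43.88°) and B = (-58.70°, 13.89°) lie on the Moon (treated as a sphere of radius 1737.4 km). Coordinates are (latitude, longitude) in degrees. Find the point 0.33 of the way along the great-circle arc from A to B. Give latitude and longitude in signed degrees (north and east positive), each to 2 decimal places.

Central angle δ = 1.8666 rad. Interpolating on the sphere with fraction f = 0.33:
P = [sin((1−f)δ)·A + sin(fδ)·B] / sin δ = 0.9923·A + 0.6040·B in Cartesian coordinates,
giving P = (0.8073, 0.5588, 0.1897), i.e. latitude 10.94°, longitude 34.69°.

10.94°, 34.69°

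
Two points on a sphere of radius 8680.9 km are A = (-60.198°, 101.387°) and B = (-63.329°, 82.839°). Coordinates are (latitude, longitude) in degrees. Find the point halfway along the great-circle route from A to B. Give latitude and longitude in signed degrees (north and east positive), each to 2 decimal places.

Central angle δ = 0.1619 rad. Interpolating on the sphere with fraction f = 0.5:
P = [sin((1−f)δ)·A + sin(fδ)·B] / sin δ = 0.5016·A + 0.5016·B in Cartesian coordinates,
giving P = (-0.0212, 0.4678, -0.8836), i.e. latitude -62.08°, longitude 92.59°.

-62.08°, 92.59°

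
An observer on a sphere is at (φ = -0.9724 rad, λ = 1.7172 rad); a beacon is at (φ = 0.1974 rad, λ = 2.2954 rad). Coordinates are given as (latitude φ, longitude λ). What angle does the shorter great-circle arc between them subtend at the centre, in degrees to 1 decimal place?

72.5°

Let φ₁ = -0.9724 rad, φ₂ = 0.1974 rad, and Δλ = 0.5782 rad.
cos c = sin φ₁ sin φ₂ + cos φ₁ cos φ₂ cos Δλ = (-0.8262)(0.1961) + (0.5633)(0.9806)(0.8374) = 0.30055,
so c = arccos(0.30055) = 1.26553 rad.
So the angular separation is 72.5°.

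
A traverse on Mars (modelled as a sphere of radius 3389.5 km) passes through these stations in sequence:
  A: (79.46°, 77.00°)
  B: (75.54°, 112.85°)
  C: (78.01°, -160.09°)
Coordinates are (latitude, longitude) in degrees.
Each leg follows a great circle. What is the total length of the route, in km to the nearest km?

Leg A→B: central angle 0.1484 rad, distance 503.0 km.
Leg B→C: central angle 0.3180 rad, distance 1077.9 km.
Total: 503.0 + 1077.9 ≈ 1581 km.

1581 km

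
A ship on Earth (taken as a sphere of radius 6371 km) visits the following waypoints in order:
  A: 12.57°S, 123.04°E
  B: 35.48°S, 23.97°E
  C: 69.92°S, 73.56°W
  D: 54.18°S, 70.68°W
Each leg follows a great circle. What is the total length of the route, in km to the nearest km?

Leg A→B: central angle 1.5698 rad, distance 10001.0 km.
Leg B→C: central angle 1.0374 rad, distance 6609.0 km.
Leg C→D: central angle 0.2756 rad, distance 1756.2 km.
Total: 10001.0 + 6609.0 + 1756.2 ≈ 18366 km.

18366 km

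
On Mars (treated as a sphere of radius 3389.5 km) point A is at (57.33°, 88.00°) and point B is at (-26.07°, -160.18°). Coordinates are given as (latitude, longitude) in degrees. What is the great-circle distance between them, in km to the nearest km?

7299 km

Let φ₁ = 1.0006 rad, φ₂ = -0.4550 rad, and Δλ = 1.9516 rad.
cos c = sin φ₁ sin φ₂ + cos φ₁ cos φ₂ cos Δλ = (0.8418)(-0.4395) + (0.5398)(0.8983)(-0.3717) = -0.55017,
so c = arccos(-0.55017) = 2.15336 rad.
Distance = R·c = 3389.5 × 2.1534 ≈ 7299 km.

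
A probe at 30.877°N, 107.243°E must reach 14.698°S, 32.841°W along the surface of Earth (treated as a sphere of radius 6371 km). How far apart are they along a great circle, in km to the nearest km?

15576 km

With latitudes φ₁ = 30.877°, φ₂ = -14.698° and longitude difference Δλ = -140.084°:
cos c = sin φ₁ sin φ₂ + cos φ₁ cos φ₂ cos Δλ = (0.5132)(-0.2537) + (0.8583)(0.9673)(-0.7670) = -0.76695,
so c = arccos(-0.76695) = 2.44487 rad.
Distance = R·c = 6371 × 2.4449 ≈ 15576 km.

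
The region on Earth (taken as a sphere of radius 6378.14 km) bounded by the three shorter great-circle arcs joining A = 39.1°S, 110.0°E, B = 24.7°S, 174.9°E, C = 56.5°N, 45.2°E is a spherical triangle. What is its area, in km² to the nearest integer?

68331586 km²

Side lengths (central angles): a = 2.3033, b = 1.9215, c = 0.9732 rad; semiperimeter s = 2.5990.
By l'Huilier's theorem, tan(E/4) = √[tan(s/2) tan((s−a)/2) tan((s−b)/2) tan((s−c)/2)], giving spherical excess E = 1.6797 rad.
Area = E·R² = 1.6797 × (6378.14)² ≈ 68331586 km².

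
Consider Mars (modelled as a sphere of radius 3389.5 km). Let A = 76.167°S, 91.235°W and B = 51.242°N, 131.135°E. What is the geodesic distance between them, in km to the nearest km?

Let φ₁ = -1.3294 rad, φ₂ = 0.8943 rad, and Δλ = -2.4021 rad.
cos c = sin φ₁ sin φ₂ + cos φ₁ cos φ₂ cos Δλ = (-0.9710)(0.7798) + (0.2391)(0.6260)(-0.7388) = -0.86777,
so c = arccos(-0.86777) = 2.62148 rad.
Distance = R·c = 3389.5 × 2.6215 ≈ 8886 km.

8886 km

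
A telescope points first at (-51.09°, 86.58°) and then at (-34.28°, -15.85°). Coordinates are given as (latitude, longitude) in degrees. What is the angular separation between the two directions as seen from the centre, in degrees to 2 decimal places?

With latitudes φ₁ = -51.090°, φ₂ = -34.280° and longitude difference Δλ = -102.430°:
cos c = sin φ₁ sin φ₂ + cos φ₁ cos φ₂ cos Δλ = (-0.7781)(-0.5632) + (0.6281)(0.8263)(-0.2152) = 0.32656,
so c = arccos(0.32656) = 1.23813 rad.
So the angular separation is 70.94°.

70.94°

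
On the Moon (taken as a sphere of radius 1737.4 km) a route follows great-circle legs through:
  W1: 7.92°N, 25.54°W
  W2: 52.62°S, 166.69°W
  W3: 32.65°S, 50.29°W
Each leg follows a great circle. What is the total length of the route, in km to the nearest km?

Leg W1→W2: central angle 2.1868 rad, distance 3799.4 km.
Leg W2→W3: central angle 1.3680 rad, distance 2376.7 km.
Total: 3799.4 + 2376.7 ≈ 6176 km.

6176 km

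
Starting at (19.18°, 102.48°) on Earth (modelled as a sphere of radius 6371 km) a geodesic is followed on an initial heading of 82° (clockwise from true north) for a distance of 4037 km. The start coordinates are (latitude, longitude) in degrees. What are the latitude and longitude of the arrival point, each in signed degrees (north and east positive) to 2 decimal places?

Angular distance δ = d/R = 4037/6371 = 0.63365 rad; initial bearing θ = 1.4312 rad.
sin φ₂ = sin φ₁ cos δ + cos φ₁ sin δ cos θ = (0.3285)(0.8059) + (0.9445)(0.5921)(0.1392) = 0.3426, so φ₂ = 20.03°.
Δλ = atan2(sin θ sin δ cos φ₁, cos δ − sin φ₁ sin φ₂) = atan2(0.5538, 0.6933) = 38.616°.
λ₂ = 102.480° + 38.616° = 141.10°.

20.03°, 141.10°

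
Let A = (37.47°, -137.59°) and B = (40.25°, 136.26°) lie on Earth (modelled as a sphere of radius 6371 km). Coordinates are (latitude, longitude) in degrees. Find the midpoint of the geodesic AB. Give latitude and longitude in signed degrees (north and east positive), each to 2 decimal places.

47.80°, -179.62°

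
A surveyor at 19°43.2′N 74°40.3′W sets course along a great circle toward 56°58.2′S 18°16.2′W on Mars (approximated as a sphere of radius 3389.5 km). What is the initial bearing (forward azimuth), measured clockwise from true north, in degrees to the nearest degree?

153°

With φ₁ = 0.3442, φ₂ = -0.9943, Δλ = 0.9844 rad, the forward-azimuth formula gives
θ = atan2( sin Δλ cos φ₂ , cos φ₁ sin φ₂ − sin φ₁ cos φ₂ cos Δλ ) = atan2(0.4540, -0.8910) = 153.00°.
So the initial bearing is 153°.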